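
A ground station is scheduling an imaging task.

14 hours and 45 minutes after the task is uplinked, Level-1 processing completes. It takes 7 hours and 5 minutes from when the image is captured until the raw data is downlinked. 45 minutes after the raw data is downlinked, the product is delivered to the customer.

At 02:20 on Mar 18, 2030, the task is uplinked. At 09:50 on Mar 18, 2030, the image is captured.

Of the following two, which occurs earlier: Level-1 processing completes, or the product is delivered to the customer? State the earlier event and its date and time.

The task is uplinked: 02:20 Mar 18, 2030.
Level-1 processing completes: 02:20 Mar 18, 2030 + 14h45m = 17:05 Mar 18, 2030.
The image is captured: 09:50 Mar 18, 2030.
The raw data is downlinked: 09:50 Mar 18, 2030 + 7h05m = 16:55 Mar 18, 2030.
The product is delivered to the customer: 16:55 Mar 18, 2030 + 45m = 17:40 Mar 18, 2030.
Comparing: Level-1 processing completes at 17:05 Mar 18, 2030 vs the product is delivered to the customer at 17:40 Mar 18, 2030. Earlier: Level-1 processing completes.

Level-1 processing completes — 17:05 on Mar 18, 2030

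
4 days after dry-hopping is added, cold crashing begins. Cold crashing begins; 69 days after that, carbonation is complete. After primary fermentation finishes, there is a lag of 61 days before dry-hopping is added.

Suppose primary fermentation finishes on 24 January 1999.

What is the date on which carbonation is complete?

7 June 1999

Primary fermentation finishes: Jan 24, 1999.
Dry-hopping is added: Jan 24, 1999 + 61 days = Mar 26, 1999.
Cold crashing begins: Mar 26, 1999 + 4 days = Mar 30, 1999.
Carbonation is complete: Mar 30, 1999 + 69 days = Jun 7, 1999.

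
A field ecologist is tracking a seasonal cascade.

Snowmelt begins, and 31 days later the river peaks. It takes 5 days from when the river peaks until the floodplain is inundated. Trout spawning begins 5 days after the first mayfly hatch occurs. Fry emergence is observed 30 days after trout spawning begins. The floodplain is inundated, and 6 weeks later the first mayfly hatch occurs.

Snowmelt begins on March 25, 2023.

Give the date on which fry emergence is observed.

Snowmelt begins: Mar 25, 2023.
The river peaks: Mar 25, 2023 + 31 days = Apr 25, 2023.
The floodplain is inundated: Apr 25, 2023 + 5 days = Apr 30, 2023.
The first mayfly hatch occurs: Apr 30, 2023 + 6 weeks = Jun 11, 2023.
Trout spawning begins: Jun 11, 2023 + 5 days = Jun 16, 2023.
Fry emergence is observed: Jun 16, 2023 + 30 days = Jul 16, 2023.

July 16, 2023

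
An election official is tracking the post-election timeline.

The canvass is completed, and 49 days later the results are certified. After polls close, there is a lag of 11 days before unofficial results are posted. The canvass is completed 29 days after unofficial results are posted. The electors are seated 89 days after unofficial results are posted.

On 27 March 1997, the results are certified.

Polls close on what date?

The results are certified: Mar 27, 1997.
The canvass is completed: Mar 27, 1997 − 49 days = Feb 6, 1997.
Unofficial results are posted: Feb 6, 1997 − 29 days = Jan 8, 1997.
Polls close: Jan 8, 1997 − 11 days = Dec 28, 1996.

28 December 1996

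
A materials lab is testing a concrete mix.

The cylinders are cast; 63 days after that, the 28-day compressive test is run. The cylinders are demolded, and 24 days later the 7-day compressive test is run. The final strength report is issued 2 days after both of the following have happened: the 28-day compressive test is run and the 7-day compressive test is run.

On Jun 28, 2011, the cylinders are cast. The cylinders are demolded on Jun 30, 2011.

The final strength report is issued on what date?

The cylinders are cast: Jun 28, 2011.
The 28-day compressive test is run: Jun 28, 2011 + 63 days = Aug 30, 2011.
The cylinders are demolded: Jun 30, 2011.
The 7-day compressive test is run: Jun 30, 2011 + 24 days = Jul 24, 2011.
Both prerequisites met — the 28-day compressive test is run (Aug 30, 2011), the 7-day compressive test is run (Jul 24, 2011); the later is Aug 30, 2011.
The final strength report is issued: Aug 30, 2011 + 2 days = Sep 1, 2011.

Sep 1, 2011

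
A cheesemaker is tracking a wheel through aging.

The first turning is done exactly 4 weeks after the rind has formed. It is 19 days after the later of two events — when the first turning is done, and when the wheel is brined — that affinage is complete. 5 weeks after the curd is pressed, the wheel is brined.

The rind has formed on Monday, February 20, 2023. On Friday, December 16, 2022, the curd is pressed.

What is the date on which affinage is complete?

Saturday, April 8, 2023

The rind has formed: Feb 20, 2023.
The first turning is done: Feb 20, 2023 + 4 weeks = Mar 20, 2023.
The curd is pressed: Dec 16, 2022.
The wheel is brined: Dec 16, 2022 + 5 weeks = Jan 20, 2023.
Both prerequisites met — the first turning is done (Mar 20, 2023), the wheel is brined (Jan 20, 2023); the later is Mar 20, 2023.
Affinage is complete: Mar 20, 2023 + 19 days = Apr 8, 2023.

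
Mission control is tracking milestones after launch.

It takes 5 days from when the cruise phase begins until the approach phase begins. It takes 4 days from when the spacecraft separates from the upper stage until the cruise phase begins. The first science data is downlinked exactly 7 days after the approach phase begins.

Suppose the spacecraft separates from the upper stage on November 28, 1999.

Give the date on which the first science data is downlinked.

The spacecraft separates from the upper stage: Nov 28, 1999.
The cruise phase begins: Nov 28, 1999 + 4 days = Dec 2, 1999.
The approach phase begins: Dec 2, 1999 + 5 days = Dec 7, 1999.
The first science data is downlinked: Dec 7, 1999 + 7 days = Dec 14, 1999.

December 14, 1999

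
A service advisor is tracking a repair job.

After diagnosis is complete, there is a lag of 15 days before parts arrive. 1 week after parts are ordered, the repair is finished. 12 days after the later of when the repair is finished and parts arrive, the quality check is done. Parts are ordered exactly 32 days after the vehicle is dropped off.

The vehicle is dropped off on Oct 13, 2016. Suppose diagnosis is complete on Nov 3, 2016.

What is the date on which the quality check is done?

The vehicle is dropped off: Oct 13, 2016.
Parts are ordered: Oct 13, 2016 + 32 days = Nov 14, 2016.
The repair is finished: Nov 14, 2016 + 1 week = Nov 21, 2016.
Diagnosis is complete: Nov 3, 2016.
Parts arrive: Nov 3, 2016 + 15 days = Nov 18, 2016.
Both prerequisites met — the repair is finished (Nov 21, 2016), parts arrive (Nov 18, 2016); the later is Nov 21, 2016.
The quality check is done: Nov 21, 2016 + 12 days = Dec 3, 2016.

Dec 3, 2016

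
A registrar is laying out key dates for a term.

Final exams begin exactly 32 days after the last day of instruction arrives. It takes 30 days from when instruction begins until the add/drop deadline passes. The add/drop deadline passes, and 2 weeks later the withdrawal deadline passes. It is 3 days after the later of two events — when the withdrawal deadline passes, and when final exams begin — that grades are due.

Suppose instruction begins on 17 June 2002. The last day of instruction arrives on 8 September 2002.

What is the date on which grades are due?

Instruction begins: Jun 17, 2002.
The add/drop deadline passes: Jun 17, 2002 + 30 days = Jul 17, 2002.
The withdrawal deadline passes: Jul 17, 2002 + 2 weeks = Jul 31, 2002.
The last day of instruction arrives: Sep 8, 2002.
Final exams begin: Sep 8, 2002 + 32 days = Oct 10, 2002.
Both prerequisites met — the withdrawal deadline passes (Jul 31, 2002), final exams begin (Oct 10, 2002); the later is Oct 10, 2002.
Grades are due: Oct 10, 2002 + 3 days = Oct 13, 2002.

13 October 2002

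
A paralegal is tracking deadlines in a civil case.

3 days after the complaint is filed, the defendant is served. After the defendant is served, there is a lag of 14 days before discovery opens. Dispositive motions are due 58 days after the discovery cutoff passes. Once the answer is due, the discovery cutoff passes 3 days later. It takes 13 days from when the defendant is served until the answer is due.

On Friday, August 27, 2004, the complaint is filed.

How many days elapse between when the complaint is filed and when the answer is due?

16 days

Causal path: the complaint is filed → the defendant is served → the answer is due.
Total delay along the path: 3 + 13 = 16 days.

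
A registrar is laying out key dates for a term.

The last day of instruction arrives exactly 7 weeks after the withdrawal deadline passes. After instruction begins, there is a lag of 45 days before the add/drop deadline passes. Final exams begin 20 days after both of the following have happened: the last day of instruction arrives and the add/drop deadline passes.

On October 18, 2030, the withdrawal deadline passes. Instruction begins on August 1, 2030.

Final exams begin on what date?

The withdrawal deadline passes: Oct 18, 2030.
The last day of instruction arrives: Oct 18, 2030 + 7 weeks = Dec 6, 2030.
Instruction begins: Aug 1, 2030.
The add/drop deadline passes: Aug 1, 2030 + 45 days = Sep 15, 2030.
Both prerequisites met — the last day of instruction arrives (Dec 6, 2030), the add/drop deadline passes (Sep 15, 2030); the later is Dec 6, 2030.
Final exams begin: Dec 6, 2030 + 20 days = Dec 26, 2030.

December 26, 2030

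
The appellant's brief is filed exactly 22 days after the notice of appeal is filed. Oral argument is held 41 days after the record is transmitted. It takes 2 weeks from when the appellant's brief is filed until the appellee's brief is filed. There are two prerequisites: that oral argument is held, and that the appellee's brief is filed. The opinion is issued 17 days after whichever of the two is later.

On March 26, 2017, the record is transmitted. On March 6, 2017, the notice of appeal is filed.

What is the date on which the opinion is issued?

The record is transmitted: Mar 26, 2017.
Oral argument is held: Mar 26, 2017 + 41 days = May 6, 2017.
The notice of appeal is filed: Mar 6, 2017.
The appellant's brief is filed: Mar 6, 2017 + 22 days = Mar 28, 2017.
The appellee's brief is filed: Mar 28, 2017 + 2 weeks = Apr 11, 2017.
Both prerequisites met — oral argument is held (May 6, 2017), the appellee's brief is filed (Apr 11, 2017); the later is May 6, 2017.
The opinion is issued: May 6, 2017 + 17 days = May 23, 2017.

May 23, 2017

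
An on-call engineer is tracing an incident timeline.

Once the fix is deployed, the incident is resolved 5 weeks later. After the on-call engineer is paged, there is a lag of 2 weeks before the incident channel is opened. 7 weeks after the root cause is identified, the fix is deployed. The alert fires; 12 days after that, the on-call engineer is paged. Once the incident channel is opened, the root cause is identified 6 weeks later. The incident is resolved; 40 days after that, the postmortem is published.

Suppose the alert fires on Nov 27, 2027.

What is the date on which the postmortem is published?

The alert fires: Nov 27, 2027.
The on-call engineer is paged: Nov 27, 2027 + 12 days = Dec 9, 2027.
The incident channel is opened: Dec 9, 2027 + 2 weeks = Dec 23, 2027.
The root cause is identified: Dec 23, 2027 + 6 weeks = Feb 3, 2028.
The fix is deployed: Feb 3, 2028 + 7 weeks = Mar 23, 2028.
The incident is resolved: Mar 23, 2028 + 5 weeks = Apr 27, 2028.
The postmortem is published: Apr 27, 2028 + 40 days = Jun 6, 2028.

Jun 6, 2028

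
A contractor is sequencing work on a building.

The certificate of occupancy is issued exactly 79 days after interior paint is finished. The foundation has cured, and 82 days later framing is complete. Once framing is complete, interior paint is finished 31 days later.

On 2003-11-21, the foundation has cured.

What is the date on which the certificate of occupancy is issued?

2004-05-31

The foundation has cured: Nov 21, 2003.
Framing is complete: Nov 21, 2003 + 82 days = Feb 11, 2004.
Interior paint is finished: Feb 11, 2004 + 31 days = Mar 13, 2004.
The certificate of occupancy is issued: Mar 13, 2004 + 79 days = May 31, 2004.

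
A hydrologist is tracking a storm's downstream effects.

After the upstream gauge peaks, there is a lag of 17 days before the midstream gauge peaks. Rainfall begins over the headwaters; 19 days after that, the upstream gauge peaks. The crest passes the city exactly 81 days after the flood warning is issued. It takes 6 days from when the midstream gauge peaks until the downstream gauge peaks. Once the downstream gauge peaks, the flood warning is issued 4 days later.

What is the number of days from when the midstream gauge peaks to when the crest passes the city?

91 days

Causal path: the midstream gauge peaks → the downstream gauge peaks → the flood warning is issued → the crest passes the city.
Total delay along the path: 6 + 4 + 81 = 91 days.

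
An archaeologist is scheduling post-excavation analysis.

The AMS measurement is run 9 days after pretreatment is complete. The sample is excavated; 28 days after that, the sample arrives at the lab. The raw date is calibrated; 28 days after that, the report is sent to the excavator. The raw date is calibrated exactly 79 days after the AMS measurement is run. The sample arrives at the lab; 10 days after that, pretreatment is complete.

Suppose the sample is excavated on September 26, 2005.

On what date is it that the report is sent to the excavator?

February 27, 2006

The sample is excavated: Sep 26, 2005.
The sample arrives at the lab: Sep 26, 2005 + 28 days = Oct 24, 2005.
Pretreatment is complete: Oct 24, 2005 + 10 days = Nov 3, 2005.
The AMS measurement is run: Nov 3, 2005 + 9 days = Nov 12, 2005.
The raw date is calibrated: Nov 12, 2005 + 79 days = Jan 30, 2006.
The report is sent to the excavator: Jan 30, 2006 + 28 days = Feb 27, 2006.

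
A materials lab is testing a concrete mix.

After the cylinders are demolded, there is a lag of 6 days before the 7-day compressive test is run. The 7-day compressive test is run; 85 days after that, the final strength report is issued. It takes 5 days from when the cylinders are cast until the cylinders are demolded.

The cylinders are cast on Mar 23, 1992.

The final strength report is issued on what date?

The cylinders are cast: Mar 23, 1992.
The cylinders are demolded: Mar 23, 1992 + 5 days = Mar 28, 1992.
The 7-day compressive test is run: Mar 28, 1992 + 6 days = Apr 3, 1992.
The final strength report is issued: Apr 3, 1992 + 85 days = Jun 27, 1992.

Jun 27, 1992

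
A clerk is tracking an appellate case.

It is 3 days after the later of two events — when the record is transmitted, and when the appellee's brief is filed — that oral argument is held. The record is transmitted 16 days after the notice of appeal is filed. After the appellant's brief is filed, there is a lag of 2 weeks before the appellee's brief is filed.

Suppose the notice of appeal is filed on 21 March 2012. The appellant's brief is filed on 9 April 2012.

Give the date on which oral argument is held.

26 April 2012

The notice of appeal is filed: Mar 21, 2012.
The record is transmitted: Mar 21, 2012 + 16 days = Apr 6, 2012.
The appellant's brief is filed: Apr 9, 2012.
The appellee's brief is filed: Apr 9, 2012 + 2 weeks = Apr 23, 2012.
Both prerequisites met — the record is transmitted (Apr 6, 2012), the appellee's brief is filed (Apr 23, 2012); the later is Apr 23, 2012.
Oral argument is held: Apr 23, 2012 + 3 days = Apr 26, 2012.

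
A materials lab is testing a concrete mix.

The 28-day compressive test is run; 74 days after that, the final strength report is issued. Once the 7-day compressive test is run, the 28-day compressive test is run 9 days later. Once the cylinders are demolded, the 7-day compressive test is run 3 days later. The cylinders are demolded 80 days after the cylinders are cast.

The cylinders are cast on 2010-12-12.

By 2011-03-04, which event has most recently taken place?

The cylinders are cast: Dec 12, 2010.
The cylinders are demolded: Dec 12, 2010 + 80 days = Mar 2, 2011.
The 7-day compressive test is run: Mar 2, 2011 + 3 days = Mar 5, 2011.
The 28-day compressive test is run: Mar 5, 2011 + 9 days = Mar 14, 2011.
The final strength report is issued: Mar 14, 2011 + 74 days = May 27, 2011.
Mar 4, 2011 falls between when the cylinders are demolded (Mar 2, 2011) and when the 7-day compressive test is run (Mar 5, 2011).

The cylinders are demolded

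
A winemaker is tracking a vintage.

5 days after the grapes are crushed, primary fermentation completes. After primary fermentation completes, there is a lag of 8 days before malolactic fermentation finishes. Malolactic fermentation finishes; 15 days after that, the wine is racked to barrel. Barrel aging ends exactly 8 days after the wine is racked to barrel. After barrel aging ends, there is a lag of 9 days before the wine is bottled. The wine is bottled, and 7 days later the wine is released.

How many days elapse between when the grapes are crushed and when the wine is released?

Causal path: the grapes are crushed → primary fermentation completes → malolactic fermentation finishes → the wine is racked to barrel → barrel aging ends → the wine is bottled → the wine is released.
Total delay along the path: 5 + 8 + 15 + 8 + 9 + 7 = 52 days.

52 days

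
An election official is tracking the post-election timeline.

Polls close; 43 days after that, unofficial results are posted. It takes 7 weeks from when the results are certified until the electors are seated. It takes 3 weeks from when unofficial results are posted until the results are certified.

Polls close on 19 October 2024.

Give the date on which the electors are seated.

9 February 2025

Polls close: Oct 19, 2024.
Unofficial results are posted: Oct 19, 2024 + 43 days = Dec 1, 2024.
The results are certified: Dec 1, 2024 + 3 weeks = Dec 22, 2024.
The electors are seated: Dec 22, 2024 + 7 weeks = Feb 9, 2025.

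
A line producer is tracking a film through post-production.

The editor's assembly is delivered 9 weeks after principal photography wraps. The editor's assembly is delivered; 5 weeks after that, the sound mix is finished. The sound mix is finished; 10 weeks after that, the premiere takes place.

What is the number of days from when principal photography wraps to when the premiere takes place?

Causal path: principal photography wraps → the editor's assembly is delivered → the sound mix is finished → the premiere takes place.
Total delay along the path: 9 + 5 + 10 weeks = 24 weeks = 168 days.

168 days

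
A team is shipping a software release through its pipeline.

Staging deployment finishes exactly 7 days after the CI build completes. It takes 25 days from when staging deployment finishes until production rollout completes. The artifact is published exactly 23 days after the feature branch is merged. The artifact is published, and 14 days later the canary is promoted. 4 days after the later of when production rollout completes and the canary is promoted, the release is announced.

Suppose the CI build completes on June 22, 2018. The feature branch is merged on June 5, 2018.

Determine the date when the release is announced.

The CI build completes: Jun 22, 2018.
Staging deployment finishes: Jun 22, 2018 + 7 days = Jun 29, 2018.
Production rollout completes: Jun 29, 2018 + 25 days = Jul 24, 2018.
The feature branch is merged: Jun 5, 2018.
The artifact is published: Jun 5, 2018 + 23 days = Jun 28, 2018.
The canary is promoted: Jun 28, 2018 + 14 days = Jul 12, 2018.
Both prerequisites met — production rollout completes (Jul 24, 2018), the canary is promoted (Jul 12, 2018); the later is Jul 24, 2018.
The release is announced: Jul 24, 2018 + 4 days = Jul 28, 2018.

July 28, 2018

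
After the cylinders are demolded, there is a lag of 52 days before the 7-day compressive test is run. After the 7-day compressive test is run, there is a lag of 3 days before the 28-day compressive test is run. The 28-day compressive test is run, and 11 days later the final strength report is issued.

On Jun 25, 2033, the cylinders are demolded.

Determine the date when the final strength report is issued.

The cylinders are demolded: Jun 25, 2033.
The 7-day compressive test is run: Jun 25, 2033 + 52 days = Aug 16, 2033.
The 28-day compressive test is run: Aug 16, 2033 + 3 days = Aug 19, 2033.
The final strength report is issued: Aug 19, 2033 + 11 days = Aug 30, 2033.

Aug 30, 2033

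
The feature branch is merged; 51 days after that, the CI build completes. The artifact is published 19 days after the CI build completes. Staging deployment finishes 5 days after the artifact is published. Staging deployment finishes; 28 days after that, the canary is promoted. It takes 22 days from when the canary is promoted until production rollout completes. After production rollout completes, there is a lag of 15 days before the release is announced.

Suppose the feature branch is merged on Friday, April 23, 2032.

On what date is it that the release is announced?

The feature branch is merged: Apr 23, 2032.
The CI build completes: Apr 23, 2032 + 51 days = Jun 13, 2032.
The artifact is published: Jun 13, 2032 + 19 days = Jul 2, 2032.
Staging deployment finishes: Jul 2, 2032 + 5 days = Jul 7, 2032.
The canary is promoted: Jul 7, 2032 + 28 days = Aug 4, 2032.
Production rollout completes: Aug 4, 2032 + 22 days = Aug 26, 2032.
The release is announced: Aug 26, 2032 + 15 days = Sep 10, 2032.

Friday, September 10, 2032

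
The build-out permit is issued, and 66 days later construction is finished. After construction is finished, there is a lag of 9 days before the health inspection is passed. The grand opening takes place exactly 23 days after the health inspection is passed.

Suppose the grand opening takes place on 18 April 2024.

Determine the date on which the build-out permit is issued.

11 January 2024

The grand opening takes place: Apr 18, 2024.
The health inspection is passed: Apr 18, 2024 − 23 days = Mar 26, 2024.
Construction is finished: Mar 26, 2024 − 9 days = Mar 17, 2024.
The build-out permit is issued: Mar 17, 2024 − 66 days = Jan 11, 2024.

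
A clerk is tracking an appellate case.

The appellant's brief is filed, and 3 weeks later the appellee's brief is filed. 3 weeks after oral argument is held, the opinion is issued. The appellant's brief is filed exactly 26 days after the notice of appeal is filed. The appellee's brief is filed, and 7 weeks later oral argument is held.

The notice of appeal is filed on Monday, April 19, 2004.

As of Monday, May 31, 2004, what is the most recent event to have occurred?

The appellant's brief is filed

The notice of appeal is filed: Apr 19, 2004.
The appellant's brief is filed: Apr 19, 2004 + 26 days = May 15, 2004.
The appellee's brief is filed: May 15, 2004 + 3 weeks = Jun 5, 2004.
Oral argument is held: Jun 5, 2004 + 7 weeks = Jul 24, 2004.
The opinion is issued: Jul 24, 2004 + 3 weeks = Aug 14, 2004.
May 31, 2004 falls between when the appellant's brief is filed (May 15, 2004) and when the appellee's brief is filed (Jun 5, 2004).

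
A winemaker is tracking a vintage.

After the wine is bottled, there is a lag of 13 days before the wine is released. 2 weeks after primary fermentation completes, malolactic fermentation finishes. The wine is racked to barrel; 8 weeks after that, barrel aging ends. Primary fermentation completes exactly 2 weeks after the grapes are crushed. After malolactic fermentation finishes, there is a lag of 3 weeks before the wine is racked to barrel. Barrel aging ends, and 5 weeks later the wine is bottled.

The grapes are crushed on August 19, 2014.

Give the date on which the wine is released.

January 19, 2015

The grapes are crushed: Aug 19, 2014.
Primary fermentation completes: Aug 19, 2014 + 2 weeks = Sep 2, 2014.
Malolactic fermentation finishes: Sep 2, 2014 + 2 weeks = Sep 16, 2014.
The wine is racked to barrel: Sep 16, 2014 + 3 weeks = Oct 7, 2014.
Barrel aging ends: Oct 7, 2014 + 8 weeks = Dec 2, 2014.
The wine is bottled: Dec 2, 2014 + 5 weeks = Jan 6, 2015.
The wine is released: Jan 6, 2015 + 13 days = Jan 19, 2015.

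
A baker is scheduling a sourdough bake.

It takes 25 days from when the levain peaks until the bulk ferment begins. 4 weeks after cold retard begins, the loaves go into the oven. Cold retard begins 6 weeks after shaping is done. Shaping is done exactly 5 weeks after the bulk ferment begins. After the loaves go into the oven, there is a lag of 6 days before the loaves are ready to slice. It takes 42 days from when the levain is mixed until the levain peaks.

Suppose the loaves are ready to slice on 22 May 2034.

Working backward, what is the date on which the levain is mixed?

25 November 2033

The loaves are ready to slice: May 22, 2034.
The loaves go into the oven: May 22, 2034 − 6 days = May 16, 2034.
Cold retard begins: May 16, 2034 − 4 weeks = Apr 18, 2034.
Shaping is done: Apr 18, 2034 − 6 weeks = Mar 7, 2034.
The bulk ferment begins: Mar 7, 2034 − 5 weeks = Jan 31, 2034.
The levain peaks: Jan 31, 2034 − 25 days = Jan 6, 2034.
The levain is mixed: Jan 6, 2034 − 42 days = Nov 25, 2033.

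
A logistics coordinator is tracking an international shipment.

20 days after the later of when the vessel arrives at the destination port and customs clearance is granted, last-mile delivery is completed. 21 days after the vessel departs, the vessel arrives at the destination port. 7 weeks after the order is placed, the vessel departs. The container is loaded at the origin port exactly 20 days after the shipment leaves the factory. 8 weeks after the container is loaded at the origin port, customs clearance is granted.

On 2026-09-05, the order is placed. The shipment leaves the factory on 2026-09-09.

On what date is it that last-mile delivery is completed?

2026-12-14

The order is placed: Sep 5, 2026.
The vessel departs: Sep 5, 2026 + 7 weeks = Oct 24, 2026.
The vessel arrives at the destination port: Oct 24, 2026 + 21 days = Nov 14, 2026.
The shipment leaves the factory: Sep 9, 2026.
The container is loaded at the origin port: Sep 9, 2026 + 20 days = Sep 29, 2026.
Customs clearance is granted: Sep 29, 2026 + 8 weeks = Nov 24, 2026.
Both prerequisites met — the vessel arrives at the destination port (Nov 14, 2026), customs clearance is granted (Nov 24, 2026); the later is Nov 24, 2026.
Last-mile delivery is completed: Nov 24, 2026 + 20 days = Dec 14, 2026.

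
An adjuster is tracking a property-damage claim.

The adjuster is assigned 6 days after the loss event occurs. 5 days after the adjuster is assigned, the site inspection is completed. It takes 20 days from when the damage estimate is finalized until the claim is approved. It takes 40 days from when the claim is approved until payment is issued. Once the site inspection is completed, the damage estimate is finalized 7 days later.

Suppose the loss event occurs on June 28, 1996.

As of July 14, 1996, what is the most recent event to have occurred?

The loss event occurs: Jun 28, 1996.
The adjuster is assigned: Jun 28, 1996 + 6 days = Jul 4, 1996.
The site inspection is completed: Jul 4, 1996 + 5 days = Jul 9, 1996.
The damage estimate is finalized: Jul 9, 1996 + 7 days = Jul 16, 1996.
The claim is approved: Jul 16, 1996 + 20 days = Aug 5, 1996.
Payment is issued: Aug 5, 1996 + 40 days = Sep 14, 1996.
Jul 14, 1996 falls between when the site inspection is completed (Jul 9, 1996) and when the damage estimate is finalized (Jul 16, 1996).

The site inspection is completed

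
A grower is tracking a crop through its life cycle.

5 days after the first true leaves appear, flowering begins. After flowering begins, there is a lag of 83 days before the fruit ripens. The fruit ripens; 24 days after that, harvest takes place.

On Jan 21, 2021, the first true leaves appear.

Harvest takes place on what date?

May 13, 2021

The first true leaves appear: Jan 21, 2021.
Flowering begins: Jan 21, 2021 + 5 days = Jan 26, 2021.
The fruit ripens: Jan 26, 2021 + 83 days = Apr 19, 2021.
Harvest takes place: Apr 19, 2021 + 24 days = May 13, 2021.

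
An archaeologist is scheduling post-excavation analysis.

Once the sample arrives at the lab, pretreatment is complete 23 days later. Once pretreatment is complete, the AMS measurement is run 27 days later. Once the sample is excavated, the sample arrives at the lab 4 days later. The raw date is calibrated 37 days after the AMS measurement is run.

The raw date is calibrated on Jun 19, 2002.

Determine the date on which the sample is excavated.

The raw date is calibrated: Jun 19, 2002.
The AMS measurement is run: Jun 19, 2002 − 37 days = May 13, 2002.
Pretreatment is complete: May 13, 2002 − 27 days = Apr 16, 2002.
The sample arrives at the lab: Apr 16, 2002 − 23 days = Mar 24, 2002.
The sample is excavated: Mar 24, 2002 − 4 days = Mar 20, 2002.

Mar 20, 2002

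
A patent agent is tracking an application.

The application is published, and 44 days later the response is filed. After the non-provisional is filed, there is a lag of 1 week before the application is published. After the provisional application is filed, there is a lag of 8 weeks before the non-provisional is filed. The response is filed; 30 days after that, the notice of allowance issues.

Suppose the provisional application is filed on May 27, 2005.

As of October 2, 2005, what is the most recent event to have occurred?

The provisional application is filed: May 27, 2005.
The non-provisional is filed: May 27, 2005 + 8 weeks = Jul 22, 2005.
The application is published: Jul 22, 2005 + 1 week = Jul 29, 2005.
The response is filed: Jul 29, 2005 + 44 days = Sep 11, 2005.
The notice of allowance issues: Sep 11, 2005 + 30 days = Oct 11, 2005.
Oct 2, 2005 falls between when the response is filed (Sep 11, 2005) and when the notice of allowance issues (Oct 11, 2005).

The response is filed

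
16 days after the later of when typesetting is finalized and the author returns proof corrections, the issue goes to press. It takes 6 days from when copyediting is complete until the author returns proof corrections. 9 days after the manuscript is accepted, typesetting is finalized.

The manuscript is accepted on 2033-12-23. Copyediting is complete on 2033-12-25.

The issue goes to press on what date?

The manuscript is accepted: Dec 23, 2033.
Typesetting is finalized: Dec 23, 2033 + 9 days = Jan 1, 2034.
Copyediting is complete: Dec 25, 2033.
The author returns proof corrections: Dec 25, 2033 + 6 days = Dec 31, 2033.
Both prerequisites met — typesetting is finalized (Jan 1, 2034), the author returns proof corrections (Dec 31, 2033); the later is Jan 1, 2034.
The issue goes to press: Jan 1, 2034 + 16 days = Jan 17, 2034.

2034-01-17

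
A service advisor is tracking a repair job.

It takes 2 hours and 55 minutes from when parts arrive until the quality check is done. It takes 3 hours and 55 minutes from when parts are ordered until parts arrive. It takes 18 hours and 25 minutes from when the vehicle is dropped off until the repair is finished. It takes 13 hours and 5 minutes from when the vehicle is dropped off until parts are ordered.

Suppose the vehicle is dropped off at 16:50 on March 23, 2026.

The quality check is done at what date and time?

12:45 on March 24, 2026

The vehicle is dropped off: 16:50 Mar 23, 2026.
Parts are ordered: 16:50 Mar 23, 2026 + 13h05m = 05:55 Mar 24, 2026.
Parts arrive: 05:55 Mar 24, 2026 + 3h55m = 09:50 Mar 24, 2026.
The quality check is done: 09:50 Mar 24, 2026 + 2h55m = 12:45 Mar 24, 2026.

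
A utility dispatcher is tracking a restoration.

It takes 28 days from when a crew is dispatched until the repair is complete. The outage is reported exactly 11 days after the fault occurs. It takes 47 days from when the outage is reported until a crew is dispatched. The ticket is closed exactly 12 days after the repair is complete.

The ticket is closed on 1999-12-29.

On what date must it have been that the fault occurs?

The ticket is closed: Dec 29, 1999.
The repair is complete: Dec 29, 1999 − 12 days = Dec 17, 1999.
A crew is dispatched: Dec 17, 1999 − 28 days = Nov 19, 1999.
The outage is reported: Nov 19, 1999 − 47 days = Oct 3, 1999.
The fault occurs: Oct 3, 1999 − 11 days = Sep 22, 1999.

1999-09-22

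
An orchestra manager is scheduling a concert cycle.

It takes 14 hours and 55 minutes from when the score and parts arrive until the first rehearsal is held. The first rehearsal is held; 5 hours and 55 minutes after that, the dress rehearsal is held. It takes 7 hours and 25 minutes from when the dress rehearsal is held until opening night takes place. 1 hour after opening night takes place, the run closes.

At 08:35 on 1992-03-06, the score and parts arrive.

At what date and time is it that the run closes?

13:50 on 1992-03-07

The score and parts arrive: 08:35 Mar 6, 1992.
The first rehearsal is held: 08:35 Mar 6, 1992 + 14h55m = 23:30 Mar 6, 1992.
The dress rehearsal is held: 23:30 Mar 6, 1992 + 5h55m = 05:25 Mar 7, 1992.
Opening night takes place: 05:25 Mar 7, 1992 + 7h25m = 12:50 Mar 7, 1992.
The run closes: 12:50 Mar 7, 1992 + 1h = 13:50 Mar 7, 1992.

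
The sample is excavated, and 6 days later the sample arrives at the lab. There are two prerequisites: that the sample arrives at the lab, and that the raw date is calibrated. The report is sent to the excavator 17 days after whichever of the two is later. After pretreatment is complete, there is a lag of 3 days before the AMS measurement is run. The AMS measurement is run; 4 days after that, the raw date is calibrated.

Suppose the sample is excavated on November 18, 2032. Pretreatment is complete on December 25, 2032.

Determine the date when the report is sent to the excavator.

January 18, 2033

The sample is excavated: Nov 18, 2032.
The sample arrives at the lab: Nov 18, 2032 + 6 days = Nov 24, 2032.
Pretreatment is complete: Dec 25, 2032.
The AMS measurement is run: Dec 25, 2032 + 3 days = Dec 28, 2032.
The raw date is calibrated: Dec 28, 2032 + 4 days = Jan 1, 2033.
Both prerequisites met — the sample arrives at the lab (Nov 24, 2032), the raw date is calibrated (Jan 1, 2033); the later is Jan 1, 2033.
The report is sent to the excavator: Jan 1, 2033 + 17 days = Jan 18, 2033.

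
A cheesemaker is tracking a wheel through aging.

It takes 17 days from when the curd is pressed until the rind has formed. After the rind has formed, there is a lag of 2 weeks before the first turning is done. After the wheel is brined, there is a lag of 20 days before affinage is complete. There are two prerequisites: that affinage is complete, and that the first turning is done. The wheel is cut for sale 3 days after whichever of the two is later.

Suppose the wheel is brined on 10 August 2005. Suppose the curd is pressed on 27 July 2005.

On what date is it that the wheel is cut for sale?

The wheel is brined: Aug 10, 2005.
Affinage is complete: Aug 10, 2005 + 20 days = Aug 30, 2005.
The curd is pressed: Jul 27, 2005.
The rind has formed: Jul 27, 2005 + 17 days = Aug 13, 2005.
The first turning is done: Aug 13, 2005 + 2 weeks = Aug 27, 2005.
Both prerequisites met — affinage is complete (Aug 30, 2005), the first turning is done (Aug 27, 2005); the later is Aug 30, 2005.
The wheel is cut for sale: Aug 30, 2005 + 3 days = Sep 2, 2005.

2 September 2005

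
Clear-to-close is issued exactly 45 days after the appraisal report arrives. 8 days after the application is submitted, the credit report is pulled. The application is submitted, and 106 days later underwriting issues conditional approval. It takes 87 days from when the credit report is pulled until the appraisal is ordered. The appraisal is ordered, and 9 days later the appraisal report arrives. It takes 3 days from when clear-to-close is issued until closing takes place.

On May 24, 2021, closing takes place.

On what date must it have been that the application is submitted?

Closing takes place: May 24, 2021.
Clear-to-close is issued: May 24, 2021 − 3 days = May 21, 2021.
The appraisal report arrives: May 21, 2021 − 45 days = Apr 6, 2021.
The appraisal is ordered: Apr 6, 2021 − 9 days = Mar 28, 2021.
The credit report is pulled: Mar 28, 2021 − 87 days = Dec 31, 2020.
The application is submitted: Dec 31, 2020 − 8 days = Dec 23, 2020.

Dec 23, 2020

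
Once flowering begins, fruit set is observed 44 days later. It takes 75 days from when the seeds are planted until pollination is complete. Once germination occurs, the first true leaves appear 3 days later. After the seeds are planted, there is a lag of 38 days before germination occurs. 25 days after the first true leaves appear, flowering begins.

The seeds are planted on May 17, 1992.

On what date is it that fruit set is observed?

Sep 4, 1992

The seeds are planted: May 17, 1992.
Germination occurs: May 17, 1992 + 38 days = Jun 24, 1992.
The first true leaves appear: Jun 24, 1992 + 3 days = Jun 27, 1992.
Flowering begins: Jun 27, 1992 + 25 days = Jul 22, 1992.
Fruit set is observed: Jul 22, 1992 + 44 days = Sep 4, 1992.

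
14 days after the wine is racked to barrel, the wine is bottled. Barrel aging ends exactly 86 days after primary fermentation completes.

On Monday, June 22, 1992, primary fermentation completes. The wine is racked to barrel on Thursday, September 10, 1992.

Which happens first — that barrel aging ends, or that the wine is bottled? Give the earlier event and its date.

Barrel aging ends — Wednesday, September 16, 1992

Primary fermentation completes: Jun 22, 1992.
Barrel aging ends: Jun 22, 1992 + 86 days = Sep 16, 1992.
The wine is racked to barrel: Sep 10, 1992.
The wine is bottled: Sep 10, 1992 + 14 days = Sep 24, 1992.
Comparing: barrel aging ends on Sep 16, 1992 vs the wine is bottled on Sep 24, 1992. Earlier: barrel aging ends.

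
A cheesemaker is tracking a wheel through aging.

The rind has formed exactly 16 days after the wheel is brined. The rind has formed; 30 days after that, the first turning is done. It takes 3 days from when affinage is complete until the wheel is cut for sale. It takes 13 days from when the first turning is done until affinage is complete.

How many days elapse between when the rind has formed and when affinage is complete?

43 days

Causal path: the rind has formed → the first turning is done → affinage is complete.
Total delay along the path: 30 + 13 = 43 days.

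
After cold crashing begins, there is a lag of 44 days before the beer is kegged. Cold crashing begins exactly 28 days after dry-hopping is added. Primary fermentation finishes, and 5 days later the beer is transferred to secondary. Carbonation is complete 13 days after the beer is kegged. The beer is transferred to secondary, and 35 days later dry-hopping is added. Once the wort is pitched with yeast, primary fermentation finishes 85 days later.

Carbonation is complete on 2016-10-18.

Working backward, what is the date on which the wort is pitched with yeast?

2016-03-22

Carbonation is complete: Oct 18, 2016.
The beer is kegged: Oct 18, 2016 − 13 days = Oct 5, 2016.
Cold crashing begins: Oct 5, 2016 − 44 days = Aug 22, 2016.
Dry-hopping is added: Aug 22, 2016 − 28 days = Jul 25, 2016.
The beer is transferred to secondary: Jul 25, 2016 − 35 days = Jun 20, 2016.
Primary fermentation finishes: Jun 20, 2016 − 5 days = Jun 15, 2016.
The wort is pitched with yeast: Jun 15, 2016 − 85 days = Mar 22, 2016.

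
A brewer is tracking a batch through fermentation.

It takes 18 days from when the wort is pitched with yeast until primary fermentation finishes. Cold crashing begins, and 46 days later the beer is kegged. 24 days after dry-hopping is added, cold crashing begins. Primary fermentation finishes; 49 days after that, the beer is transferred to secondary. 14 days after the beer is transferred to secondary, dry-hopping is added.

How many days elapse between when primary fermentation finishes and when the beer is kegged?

Causal path: primary fermentation finishes → the beer is transferred to secondary → dry-hopping is added → cold crashing begins → the beer is kegged.
Total delay along the path: 49 + 14 + 24 + 46 = 133 days.

133 days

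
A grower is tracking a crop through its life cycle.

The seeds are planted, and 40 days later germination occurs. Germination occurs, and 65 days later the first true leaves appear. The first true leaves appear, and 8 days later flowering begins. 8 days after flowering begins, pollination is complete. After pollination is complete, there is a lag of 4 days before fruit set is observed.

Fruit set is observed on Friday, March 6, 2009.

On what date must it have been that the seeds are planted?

Fruit set is observed: Mar 6, 2009.
Pollination is complete: Mar 6, 2009 − 4 days = Mar 2, 2009.
Flowering begins: Mar 2, 2009 − 8 days = Feb 22, 2009.
The first true leaves appear: Feb 22, 2009 − 8 days = Feb 14, 2009.
Germination occurs: Feb 14, 2009 − 65 days = Dec 11, 2008.
The seeds are planted: Dec 11, 2008 − 40 days = Nov 1, 2008.

Saturday, November 1, 2008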